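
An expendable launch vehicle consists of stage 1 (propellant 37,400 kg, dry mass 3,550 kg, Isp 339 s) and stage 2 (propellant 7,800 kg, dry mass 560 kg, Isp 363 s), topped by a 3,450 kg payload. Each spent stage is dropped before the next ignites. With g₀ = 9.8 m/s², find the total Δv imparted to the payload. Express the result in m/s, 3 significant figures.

Δv ≈ 7940 m/s

Ignition mass of stage 1 = 37,400+3,550 + 7,800+560 + 3,450 = 52,760 kg.
Stage 1: m₀ = 52,760 kg, m_f = 52,760 − 37,400 = 15,360 kg; Δv = 339×9.8×ln(3.435) = 3322.2×1.2340 ≈ 4100 m/s.
Stage 2: m₀ = 11,810 kg, m_f = 11,810 − 7,800 = 4,010 kg; Δv = 363×9.8×ln(2.945) = 3557.4×1.0802 ≈ 3843 m/s.
Total Δv = 4100 + 3843 = 7943 m/s.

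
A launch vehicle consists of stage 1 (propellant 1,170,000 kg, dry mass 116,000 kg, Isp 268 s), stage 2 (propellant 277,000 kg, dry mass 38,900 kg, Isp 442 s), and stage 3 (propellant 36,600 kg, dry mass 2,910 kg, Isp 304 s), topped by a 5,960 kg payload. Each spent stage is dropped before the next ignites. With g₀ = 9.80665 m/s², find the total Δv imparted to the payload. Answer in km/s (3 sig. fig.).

Ignition mass of stage 1 = 1,170,000+116,000 + 277,000+38,900 + 36,600+2,910 + 5,960 = 1,647,370 kg.
Stage 1: m₀ = 1,647,370 kg, m_f = 1,647,370 − 1,170,000 = 477,370 kg; Δv = 268×9.80665×ln(3.451) = 2628.2×1.2386 ≈ 3255 m/s.
Stage 2: m₀ = 361,370 kg, m_f = 361,370 − 277,000 = 84,370 kg; Δv = 442×9.80665×ln(4.283) = 4334.5×1.4547 ≈ 6305 m/s.
Stage 3: m₀ = 45,470 kg, m_f = 45,470 − 36,600 = 8,870 kg; Δv = 304×9.80665×ln(5.126) = 2981.2×1.6344 ≈ 4872 m/s.
Total Δv = 3255 + 6305 + 4872 = 14432 m/s.

Δv ≈ 14.4 km/s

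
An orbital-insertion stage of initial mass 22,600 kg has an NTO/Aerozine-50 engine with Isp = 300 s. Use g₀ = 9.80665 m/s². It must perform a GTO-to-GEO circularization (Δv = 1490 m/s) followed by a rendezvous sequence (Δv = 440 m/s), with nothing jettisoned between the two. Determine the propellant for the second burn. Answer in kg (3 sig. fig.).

v_e = Isp · g₀ = 300 × 9.80665 = 2942.0 m/s.
After the first burn: m = 22600 × exp(−1490/2942.0) = 22600 × 0.60263 = 13,619.4 kg.
After the second burn: m = 13,619.4 × exp(−440/2942.0) = 13,619.4 × 0.86109 = 11,727.5 kg.
Second-burn propellant = 13,619.4 − 11,727.5 = 1,891.9 kg.

propellant for the second burn ≈ 1890 kg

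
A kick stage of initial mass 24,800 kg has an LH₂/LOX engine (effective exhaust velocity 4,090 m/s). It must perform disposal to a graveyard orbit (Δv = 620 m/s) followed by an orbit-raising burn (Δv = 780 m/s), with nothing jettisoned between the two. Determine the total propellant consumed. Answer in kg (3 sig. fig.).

total propellant consumed ≈ 7190 kg

After the first burn: m = 24800 × exp(−620/4090.0) = 24800 × 0.85934 = 21,311.6 kg.
After the second burn: m = 21,311.6 × exp(−780/4090.0) = 21,311.6 × 0.82637 = 17,611.3 kg.
Total propellant = m₀ − m_final = 24800 − 17,611.3 = 7,188.7 kg.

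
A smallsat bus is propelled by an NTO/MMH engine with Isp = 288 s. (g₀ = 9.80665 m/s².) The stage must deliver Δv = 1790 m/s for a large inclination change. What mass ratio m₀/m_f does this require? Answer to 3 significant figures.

mass ratio ≈ 1.88

v_e = Isp · g₀ = 288 × 9.80665 = 2824.3 m/s.
From the ideal rocket equation, m₀/m_f = exp(Δv / v_e) = exp(1790 / 2824.3) = exp(0.6338) = 1.8847.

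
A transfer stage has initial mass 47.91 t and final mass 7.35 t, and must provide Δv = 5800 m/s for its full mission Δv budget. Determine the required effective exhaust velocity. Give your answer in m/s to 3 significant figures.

v_e ≈ 3090 m/s

ln(m₀/m_f) = ln(47910/7350) = ln(6.518) = 1.8746.
v_e = Δv / ln(m₀/m_f) = 5800 / 1.8746 = 3094.0 m/s.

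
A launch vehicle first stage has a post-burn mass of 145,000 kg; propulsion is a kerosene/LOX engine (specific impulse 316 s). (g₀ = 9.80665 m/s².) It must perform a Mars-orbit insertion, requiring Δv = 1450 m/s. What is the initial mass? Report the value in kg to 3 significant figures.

v_e = Isp · g₀ = 316 × 9.80665 = 3098.9 m/s.
m₀/m_f = exp(Δv / v_e) = exp(1450 / 3098.9) = exp(0.4679) = 1.5967.
m₀ = m_f × 1.5967 = 145,000 × 1.5967 = 231,522 kg.

initial mass ≈ 232000 kg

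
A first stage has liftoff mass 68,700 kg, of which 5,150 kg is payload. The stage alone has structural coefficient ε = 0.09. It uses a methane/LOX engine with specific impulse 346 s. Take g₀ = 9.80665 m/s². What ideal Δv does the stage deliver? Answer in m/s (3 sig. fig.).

Δv ≈ 6260 m/s

Stage wet mass = m₀ − payload = 68,700 − 5,150 = 63,550 kg.
Stage dry mass = ε × stage wet mass = 0.09 × 63,550 = 5,719.5 kg.
Burnout mass m_f = stage dry + payload = 5,719.5 + 5,150 = 10,869.5 kg.
v_e = Isp · g₀ = 346 × 9.80665 = 3393.1 m/s.
Rocket equation: Δv = v_e · ln(68,700/10,869.5) = 3393.1 × ln(6.32) = 3393.1 × 1.8438 ≈ 6256 m/s.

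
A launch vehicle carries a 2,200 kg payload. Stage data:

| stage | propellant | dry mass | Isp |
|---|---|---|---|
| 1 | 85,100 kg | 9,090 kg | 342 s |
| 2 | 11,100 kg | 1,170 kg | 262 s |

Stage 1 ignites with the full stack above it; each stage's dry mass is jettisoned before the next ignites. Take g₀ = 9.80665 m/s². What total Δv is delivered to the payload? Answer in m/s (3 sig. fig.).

Δv ≈ 8870 m/s

Ignition mass of stage 1 = 85,100+9,090 + 11,100+1,170 + 2,200 = 108,660 kg.
Stage 1: m₀ = 108,660 kg, m_f = 108,660 − 85,100 = 23,560 kg; Δv = 342×9.80665×ln(4.612) = 3353.9×1.5287 ≈ 5127 m/s.
Stage 2: m₀ = 14,470 kg, m_f = 14,470 − 11,100 = 3,370 kg; Δv = 262×9.80665×ln(4.294) = 2569.3×1.4572 ≈ 3744 m/s.
Total Δv = 5127 + 3744 = 8871 m/s.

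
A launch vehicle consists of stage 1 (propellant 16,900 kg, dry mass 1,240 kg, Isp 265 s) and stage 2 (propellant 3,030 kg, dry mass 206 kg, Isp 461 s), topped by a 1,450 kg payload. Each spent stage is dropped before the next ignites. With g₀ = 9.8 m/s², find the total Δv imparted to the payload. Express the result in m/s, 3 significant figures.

Ignition mass of stage 1 = 16,900+1,240 + 3,030+206 + 1,450 = 22,826 kg.
Stage 1: m₀ = 22,826 kg, m_f = 22,826 − 16,900 = 5,926 kg; Δv = 265×9.8×ln(3.852) = 2597.0×1.3486 ≈ 3502 m/s.
Stage 2: m₀ = 4,686 kg, m_f = 4,686 − 3,030 = 1,656 kg; Δv = 461×9.8×ln(2.83) = 4517.8×1.0402 ≈ 4699 m/s.
Total Δv = 3502 + 4699 = 8201 m/s.

Δv ≈ 8200 m/s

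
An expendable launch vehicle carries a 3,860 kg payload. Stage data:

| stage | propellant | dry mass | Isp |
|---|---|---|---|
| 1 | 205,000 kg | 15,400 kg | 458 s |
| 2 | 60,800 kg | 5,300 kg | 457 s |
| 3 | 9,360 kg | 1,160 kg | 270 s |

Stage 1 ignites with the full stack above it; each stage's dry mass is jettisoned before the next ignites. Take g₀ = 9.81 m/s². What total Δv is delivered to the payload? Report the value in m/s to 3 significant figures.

Ignition mass of stage 1 = 205,000+15,400 + 60,800+5,300 + 9,360+1,160 + 3,860 = 300,880 kg.
Stage 1: m₀ = 300,880 kg, m_f = 300,880 − 205,000 = 95,880 kg; Δv = 458×9.81×ln(3.138) = 4493.0×1.1436 ≈ 5138 m/s.
Stage 2: m₀ = 80,480 kg, m_f = 80,480 − 60,800 = 19,680 kg; Δv = 457×9.81×ln(4.089) = 4483.2×1.4084 ≈ 6314 m/s.
Stage 3: m₀ = 14,380 kg, m_f = 14,380 − 9,360 = 5,020 kg; Δv = 270×9.81×ln(2.865) = 2648.7×1.0524 ≈ 2788 m/s.
Total Δv = 5138 + 6314 + 2788 = 14240 m/s.

Δv ≈ 14200 m/s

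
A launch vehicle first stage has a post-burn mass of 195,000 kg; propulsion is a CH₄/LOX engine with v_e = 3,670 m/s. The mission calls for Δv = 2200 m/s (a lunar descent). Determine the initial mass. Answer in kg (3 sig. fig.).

initial mass ≈ 355000 kg

m₀/m_f = exp(Δv / v_e) = exp(2200 / 3670.0) = exp(0.5995) = 1.8211.
m₀ = m_f × 1.8211 = 195,000 × 1.8211 = 355,115 kg.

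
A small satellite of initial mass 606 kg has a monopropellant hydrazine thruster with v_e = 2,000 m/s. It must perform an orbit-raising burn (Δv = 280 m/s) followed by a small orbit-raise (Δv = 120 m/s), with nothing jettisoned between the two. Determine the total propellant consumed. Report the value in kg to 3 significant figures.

total propellant consumed ≈ 110 kg

After the first burn: m = 606 × exp(−280/2000.0) = 606 × 0.86936 = 526.832 kg.
After the second burn: m = 526.832 × exp(−120/2000.0) = 526.832 × 0.94176 = 496.149 kg.
Total propellant = m₀ − m_final = 606 − 496.149 = 109.851 kg.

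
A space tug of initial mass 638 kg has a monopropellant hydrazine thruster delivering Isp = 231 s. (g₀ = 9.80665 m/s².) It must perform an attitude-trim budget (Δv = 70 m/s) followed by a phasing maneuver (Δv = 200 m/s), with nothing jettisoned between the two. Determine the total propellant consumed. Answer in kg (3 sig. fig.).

v_e = Isp · g₀ = 231 × 9.80665 = 2265.3 m/s.
After the first burn: m = 638 × exp(−70/2265.3) = 638 × 0.96957 = 618.586 kg.
After the second burn: m = 618.586 × exp(−200/2265.3) = 618.586 × 0.91550 = 566.315 kg.
Total propellant = m₀ − m_final = 638 − 566.315 = 71.685 kg.

total propellant consumed ≈ 71.7 kg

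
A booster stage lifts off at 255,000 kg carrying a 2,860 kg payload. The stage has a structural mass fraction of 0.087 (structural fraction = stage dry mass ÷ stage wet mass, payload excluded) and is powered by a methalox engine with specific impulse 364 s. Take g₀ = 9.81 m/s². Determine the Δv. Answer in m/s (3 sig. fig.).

Δv ≈ 8320 m/s

Stage wet mass = m₀ − payload = 255,000 − 2,860 = 252,140 kg.
Stage dry mass = ε × stage wet mass = 0.087 × 252,140 = 21,936.2 kg.
Burnout mass m_f = stage dry + payload = 21,936.2 + 2,860 = 24,796.2 kg.
v_e = Isp · g₀ = 364 × 9.81 = 3570.8 m/s.
From the ideal rocket equation, Δv = v_e · ln(255,000/24,796.2) = 3570.8 × ln(10.28) = 3570.8 × 2.3306 ≈ 8322 m/s.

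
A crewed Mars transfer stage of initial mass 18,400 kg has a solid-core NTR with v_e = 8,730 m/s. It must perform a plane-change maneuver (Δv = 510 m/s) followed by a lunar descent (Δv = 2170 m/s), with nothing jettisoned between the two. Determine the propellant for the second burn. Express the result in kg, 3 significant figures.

After the first burn: m = 18400 × exp(−510/8730.0) = 18400 × 0.94325 = 17,355.8 kg.
After the second burn: m = 17,355.8 × exp(−2170/8730.0) = 17,355.8 × 0.77992 = 13,536.1 kg.
Second-burn propellant = 17,355.8 − 13,536.1 = 3,819.7 kg.

propellant for the second burn ≈ 3820 kg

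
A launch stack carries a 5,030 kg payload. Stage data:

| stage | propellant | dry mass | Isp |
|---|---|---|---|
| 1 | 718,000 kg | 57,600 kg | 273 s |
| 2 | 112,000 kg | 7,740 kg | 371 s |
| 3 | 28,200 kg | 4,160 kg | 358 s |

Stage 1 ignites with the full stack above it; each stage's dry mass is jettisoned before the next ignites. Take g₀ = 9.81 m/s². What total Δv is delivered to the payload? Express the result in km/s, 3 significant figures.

Ignition mass of stage 1 = 718,000+57,600 + 112,000+7,740 + 28,200+4,160 + 5,030 = 932,730 kg.
Stage 1: m₀ = 932,730 kg, m_f = 932,730 − 718,000 = 214,730 kg; Δv = 273×9.81×ln(4.344) = 2678.1×1.4687 ≈ 3933 m/s.
Stage 2: m₀ = 157,130 kg, m_f = 157,130 − 112,000 = 45,130 kg; Δv = 371×9.81×ln(3.482) = 3639.5×1.2475 ≈ 4540 m/s.
Stage 3: m₀ = 37,390 kg, m_f = 37,390 − 28,200 = 9,190 kg; Δv = 358×9.81×ln(4.069) = 3512.0×1.4033 ≈ 4928 m/s.
Total Δv = 3933 + 4540 + 4928 = 13401 m/s.

Δv ≈ 13.4 km/s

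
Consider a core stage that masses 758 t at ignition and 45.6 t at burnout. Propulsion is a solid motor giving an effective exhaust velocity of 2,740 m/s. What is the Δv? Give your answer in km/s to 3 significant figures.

Δv ≈ 7.70 km/s

Δv = v_e · ln(m₀/m_f) = 2740.0 × ln(16.62) = 2740.0 × 2.8108 ≈ 7701.5 m/s.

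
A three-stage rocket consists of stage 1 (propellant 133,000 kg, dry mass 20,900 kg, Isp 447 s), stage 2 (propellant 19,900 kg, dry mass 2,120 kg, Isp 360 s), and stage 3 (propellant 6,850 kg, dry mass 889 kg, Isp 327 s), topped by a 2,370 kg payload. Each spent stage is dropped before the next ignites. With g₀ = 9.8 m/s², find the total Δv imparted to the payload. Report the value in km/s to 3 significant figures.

Ignition mass of stage 1 = 133,000+20,900 + 19,900+2,120 + 6,850+889 + 2,370 = 186,029 kg.
Stage 1: m₀ = 186,029 kg, m_f = 186,029 − 133,000 = 53,029 kg; Δv = 447×9.8×ln(3.508) = 4380.6×1.2551 ≈ 5498 m/s.
Stage 2: m₀ = 32,129 kg, m_f = 32,129 − 19,900 = 12,229 kg; Δv = 360×9.8×ln(2.627) = 3528.0×0.9659 ≈ 3408 m/s.
Stage 3: m₀ = 10,109 kg, m_f = 10,109 − 6,850 = 3,259 kg; Δv = 327×9.8×ln(3.102) = 3204.6×1.1320 ≈ 3628 m/s.
Total Δv = 5498 + 3408 + 3628 = 12534 m/s.

Δv ≈ 12.5 km/s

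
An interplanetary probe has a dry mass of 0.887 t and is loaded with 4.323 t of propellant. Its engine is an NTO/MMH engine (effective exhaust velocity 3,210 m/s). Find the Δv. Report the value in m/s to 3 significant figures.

m₀ = m_dry + m_prop = 0.887 + 4.323 = 5.21 t.
From the ideal rocket equation, Δv = v_e · ln(m₀/m_f) = 3210.0 × ln(5.874) = 3210.0 × 1.7705 ≈ 5683.3 m/s.

Δv ≈ 5680 m/s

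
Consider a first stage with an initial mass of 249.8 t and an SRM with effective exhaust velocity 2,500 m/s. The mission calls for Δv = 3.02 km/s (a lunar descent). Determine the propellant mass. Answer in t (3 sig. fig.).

propellant mass ≈ 175 t

Using Δv = v_e ln(m₀/m_f): m₀/m_f = exp(Δv / v_e) = exp(3020 / 2500.0) = exp(1.2080) = 3.3468.
m_f = 249.8 / 3.3468 = 74.6385 t, so propellant = m₀ − m_f = 249.8 − 74.6385 = 175.1615 t.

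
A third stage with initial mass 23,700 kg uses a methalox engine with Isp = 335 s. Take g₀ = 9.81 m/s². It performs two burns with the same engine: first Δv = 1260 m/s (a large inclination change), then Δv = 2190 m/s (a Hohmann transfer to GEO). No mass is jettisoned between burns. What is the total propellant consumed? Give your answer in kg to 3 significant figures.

v_e = Isp · g₀ = 335 × 9.81 = 3286.4 m/s.
After the first burn: m = 23700 × exp(−1260/3286.4) = 23700 × 0.68154 = 16,152.5 kg.
After the second burn: m = 16,152.5 × exp(−2190/3286.4) = 16,152.5 × 0.51356 = 8,295.28 kg.
Total propellant = m₀ − m_final = 23700 − 8,295.28 = 15,404.72 kg.

total propellant consumed ≈ 15400 kg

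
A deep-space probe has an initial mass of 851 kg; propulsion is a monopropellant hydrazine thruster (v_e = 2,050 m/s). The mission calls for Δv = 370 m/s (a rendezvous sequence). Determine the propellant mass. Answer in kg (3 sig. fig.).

propellant mass ≈ 141 kg

Using Δv = v_e ln(m₀/m_f): m₀/m_f = exp(Δv / v_e) = exp(370 / 2050.0) = exp(0.1805) = 1.1978.
m_f = 851 / 1.1978 = 710.469 kg, so propellant = m₀ − m_f = 851 − 710.469 = 140.531 kg.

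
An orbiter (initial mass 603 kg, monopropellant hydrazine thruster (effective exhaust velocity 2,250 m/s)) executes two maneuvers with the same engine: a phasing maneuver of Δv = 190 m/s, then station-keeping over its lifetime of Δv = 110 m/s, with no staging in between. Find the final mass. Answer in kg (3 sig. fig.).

After the first burn: m = 603 × exp(−190/2250.0) = 603 × 0.91902 = 554.169 kg.
After the second burn: m = 554.169 × exp(−110/2250.0) = 554.169 × 0.95229 = 527.73 kg.

final mass ≈ 528 kg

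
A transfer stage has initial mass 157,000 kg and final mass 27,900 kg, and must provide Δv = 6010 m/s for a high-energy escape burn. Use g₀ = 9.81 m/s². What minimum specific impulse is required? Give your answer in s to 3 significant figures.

Isp ≈ 355 s

ln(m₀/m_f) = ln(157000/27900) = ln(5.627) = 1.7276.
From the ideal rocket equation, v_e = Δv / ln(m₀/m_f) = 6010 / 1.7276 = 3478.8 m/s.
Isp = v_e / g₀ = 3478.8 / 9.81 = 354.6 s.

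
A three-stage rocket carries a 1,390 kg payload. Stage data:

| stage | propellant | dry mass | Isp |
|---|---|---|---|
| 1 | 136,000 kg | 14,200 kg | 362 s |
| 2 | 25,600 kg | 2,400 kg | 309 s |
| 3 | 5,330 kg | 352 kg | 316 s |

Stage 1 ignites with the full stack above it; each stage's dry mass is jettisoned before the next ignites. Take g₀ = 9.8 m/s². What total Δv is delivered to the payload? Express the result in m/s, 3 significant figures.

Ignition mass of stage 1 = 136,000+14,200 + 25,600+2,400 + 5,330+352 + 1,390 = 185,272 kg.
Stage 1: m₀ = 185,272 kg, m_f = 185,272 − 136,000 = 49,272 kg; Δv = 362×9.8×ln(3.76) = 3547.6×1.3245 ≈ 4699 m/s.
Stage 2: m₀ = 35,072 kg, m_f = 35,072 − 25,600 = 9,472 kg; Δv = 309×9.8×ln(3.703) = 3028.2×1.3091 ≈ 3964 m/s.
Stage 3: m₀ = 7,072 kg, m_f = 7,072 − 5,330 = 1,742 kg; Δv = 316×9.8×ln(4.06) = 3096.8×1.4011 ≈ 4339 m/s.
Total Δv = 4699 + 3964 + 4339 = 13002 m/s.

Δv ≈ 13000 m/s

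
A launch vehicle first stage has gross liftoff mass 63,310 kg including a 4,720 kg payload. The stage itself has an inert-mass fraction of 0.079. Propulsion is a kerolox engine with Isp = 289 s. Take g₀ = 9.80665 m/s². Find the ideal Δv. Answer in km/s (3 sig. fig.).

Stage wet mass = m₀ − payload = 63,310 − 4,720 = 58,590 kg.
Stage dry mass = ε × stage wet mass = 0.079 × 58,590 = 4,628.61 kg.
Burnout mass m_f = stage dry + payload = 4,628.61 + 4,720 = 9,348.61 kg.
v_e = Isp · g₀ = 289 × 9.80665 = 2834.1 m/s.
Rocket equation: Δv = v_e · ln(63,310/9,348.61) = 2834.1 × ln(6.772) = 2834.1 × 1.9128 ≈ 5421 m/s.

Δv ≈ 5.42 km/s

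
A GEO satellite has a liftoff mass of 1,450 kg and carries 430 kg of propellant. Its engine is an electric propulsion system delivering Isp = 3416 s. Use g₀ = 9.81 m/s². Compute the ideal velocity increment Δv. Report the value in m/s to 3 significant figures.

Δv ≈ 11800 m/s

v_e = Isp · g₀ = 3416 × 9.81 = 33511.0 m/s.
m_f = m₀ − m_prop = 1,450 − 430 = 1,020 kg.
By the Tsiolkovsky rocket equation, Δv = v_e · ln(m₀/m_f) = 33511.0 × ln(1.422) = 33511.0 × 0.3518 ≈ 11787.8 m/s.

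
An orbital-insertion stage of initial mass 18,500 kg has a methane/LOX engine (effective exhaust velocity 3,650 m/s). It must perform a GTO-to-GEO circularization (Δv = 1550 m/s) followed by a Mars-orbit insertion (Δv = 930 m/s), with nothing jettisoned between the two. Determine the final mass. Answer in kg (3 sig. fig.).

final mass ≈ 9380 kg

After the first burn: m = 18500 × exp(−1550/3650.0) = 18500 × 0.65399 = 12,098.8 kg.
After the second burn: m = 12,098.8 × exp(−930/3650.0) = 12,098.8 × 0.77508 = 9,377.54 kg.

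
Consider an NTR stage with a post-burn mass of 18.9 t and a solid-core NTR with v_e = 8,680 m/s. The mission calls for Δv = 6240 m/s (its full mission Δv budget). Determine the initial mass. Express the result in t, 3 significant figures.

From the ideal rocket equation, m₀/m_f = exp(Δv / v_e) = exp(6240 / 8680.0) = exp(0.7189) = 2.0522.
m₀ = m_f × 2.0522 = 18.9 × 2.0522 = 38.7866 t.

initial mass ≈ 38.8 t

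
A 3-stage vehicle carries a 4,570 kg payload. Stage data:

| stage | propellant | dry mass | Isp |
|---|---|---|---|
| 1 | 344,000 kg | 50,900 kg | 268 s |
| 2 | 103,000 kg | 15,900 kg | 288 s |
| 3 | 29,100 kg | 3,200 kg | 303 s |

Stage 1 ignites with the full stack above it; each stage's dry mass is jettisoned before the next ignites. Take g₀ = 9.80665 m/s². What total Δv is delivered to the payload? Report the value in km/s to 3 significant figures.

Δv ≈ 10.3 km/s

Ignition mass of stage 1 = 344,000+50,900 + 103,000+15,900 + 29,100+3,200 + 4,570 = 550,670 kg.
Stage 1: m₀ = 550,670 kg, m_f = 550,670 − 344,000 = 206,670 kg; Δv = 268×9.80665×ln(2.664) = 2628.2×0.9800 ≈ 2576 m/s.
Stage 2: m₀ = 155,770 kg, m_f = 155,770 − 103,000 = 52,770 kg; Δv = 288×9.80665×ln(2.952) = 2824.3×1.0824 ≈ 3057 m/s.
Stage 3: m₀ = 36,870 kg, m_f = 36,870 − 29,100 = 7,770 kg; Δv = 303×9.80665×ln(4.745) = 2971.4×1.5571 ≈ 4627 m/s.
Total Δv = 2576 + 3057 + 4627 = 10260 m/s.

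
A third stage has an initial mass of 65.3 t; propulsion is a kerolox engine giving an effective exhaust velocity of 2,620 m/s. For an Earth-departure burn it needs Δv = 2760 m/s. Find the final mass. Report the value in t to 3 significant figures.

final mass ≈ 22.8 t

Rocket equation: m₀/m_f = exp(Δv / v_e) = exp(2760 / 2620.0) = exp(1.0534) = 2.8675.
m_f = m₀ / 2.8675 = 65.3 / 2.8675 = 22.7724 t.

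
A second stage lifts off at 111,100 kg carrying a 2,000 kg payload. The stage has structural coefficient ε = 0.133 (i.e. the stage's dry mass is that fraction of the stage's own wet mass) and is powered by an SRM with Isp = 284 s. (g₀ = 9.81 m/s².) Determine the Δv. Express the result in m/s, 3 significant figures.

Stage wet mass = m₀ − payload = 111,100 − 2,000 = 109,100 kg.
Stage dry mass = ε × stage wet mass = 0.133 × 109,100 = 14,510.3 kg.
Burnout mass m_f = stage dry + payload = 14,510.3 + 2,000 = 16,510.3 kg.
v_e = Isp · g₀ = 284 × 9.81 = 2786.0 m/s.
Δv = v_e · ln(111,100/16,510.3) = 2786.0 × ln(6.729) = 2786.0 × 1.9064 ≈ 5311 m/s.

Δv ≈ 5310 m/s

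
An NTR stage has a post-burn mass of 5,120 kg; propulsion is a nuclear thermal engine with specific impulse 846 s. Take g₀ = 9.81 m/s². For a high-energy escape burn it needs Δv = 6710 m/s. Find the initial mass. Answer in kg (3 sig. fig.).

v_e = Isp · g₀ = 846 × 9.81 = 8299.3 m/s.
Using Δv = v_e ln(m₀/m_f): m₀/m_f = exp(Δv / v_e) = exp(6710 / 8299.3) = exp(0.8085) = 2.2446.
m₀ = m_f × 2.2446 = 5,120 × 2.2446 = 11,492.4 kg.

initial mass ≈ 11500 kg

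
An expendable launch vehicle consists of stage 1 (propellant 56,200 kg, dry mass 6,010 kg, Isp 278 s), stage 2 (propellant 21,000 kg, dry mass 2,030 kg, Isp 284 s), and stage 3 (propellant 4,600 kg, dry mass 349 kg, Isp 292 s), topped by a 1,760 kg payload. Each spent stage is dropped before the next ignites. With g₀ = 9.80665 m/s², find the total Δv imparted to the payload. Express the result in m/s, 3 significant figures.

Δv ≈ 9300 m/s

Ignition mass of stage 1 = 56,200+6,010 + 21,000+2,030 + 4,600+349 + 1,760 = 91,949 kg.
Stage 1: m₀ = 91,949 kg, m_f = 91,949 − 56,200 = 35,749 kg; Δv = 278×9.80665×ln(2.572) = 2726.2×0.9447 ≈ 2576 m/s.
Stage 2: m₀ = 29,739 kg, m_f = 29,739 − 21,000 = 8,739 kg; Δv = 284×9.80665×ln(3.403) = 2785.1×1.2247 ≈ 3411 m/s.
Stage 3: m₀ = 6,709 kg, m_f = 6,709 − 4,600 = 2,109 kg; Δv = 292×9.80665×ln(3.181) = 2863.5×1.1572 ≈ 3314 m/s.
Total Δv = 2576 + 3411 + 3314 = 9301 m/s.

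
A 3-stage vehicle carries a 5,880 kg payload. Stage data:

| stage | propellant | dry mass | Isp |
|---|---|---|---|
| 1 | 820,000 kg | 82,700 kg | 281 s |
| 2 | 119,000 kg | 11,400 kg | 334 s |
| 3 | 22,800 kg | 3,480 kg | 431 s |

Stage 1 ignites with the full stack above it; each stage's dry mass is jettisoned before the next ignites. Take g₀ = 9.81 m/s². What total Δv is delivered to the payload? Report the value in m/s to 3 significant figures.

Δv ≈ 13600 m/s

Ignition mass of stage 1 = 820,000+82,700 + 119,000+11,400 + 22,800+3,480 + 5,880 = 1,065,260 kg.
Stage 1: m₀ = 1,065,260 kg, m_f = 1,065,260 − 820,000 = 245,260 kg; Δv = 281×9.81×ln(4.343) = 2756.6×1.4687 ≈ 4049 m/s.
Stage 2: m₀ = 162,560 kg, m_f = 162,560 − 119,000 = 43,560 kg; Δv = 334×9.81×ln(3.732) = 3276.5×1.3169 ≈ 4315 m/s.
Stage 3: m₀ = 32,160 kg, m_f = 32,160 − 22,800 = 9,360 kg; Δv = 431×9.81×ln(3.436) = 4228.1×1.2343 ≈ 5219 m/s.
Total Δv = 4049 + 4315 + 5219 = 13583 m/s.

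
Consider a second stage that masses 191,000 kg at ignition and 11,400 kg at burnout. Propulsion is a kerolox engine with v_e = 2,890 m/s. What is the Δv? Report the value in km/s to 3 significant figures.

Δv ≈ 8.15 km/s

By the Tsiolkovsky rocket equation, Δv = v_e · ln(m₀/m_f) = 2890.0 × ln(16.75) = 2890.0 × 2.8187 ≈ 8145.9 m/s.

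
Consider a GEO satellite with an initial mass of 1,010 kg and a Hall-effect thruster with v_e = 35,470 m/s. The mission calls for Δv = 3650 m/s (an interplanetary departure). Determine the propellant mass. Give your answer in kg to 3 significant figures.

Rocket equation: m₀/m_f = exp(Δv / v_e) = exp(3650 / 35470.0) = exp(0.1029) = 1.1084.
m_f = 1,010 / 1.1084 = 911.223 kg, so propellant = m₀ − m_f = 1,010 − 911.223 = 98.777 kg.

propellant mass ≈ 98.8 kg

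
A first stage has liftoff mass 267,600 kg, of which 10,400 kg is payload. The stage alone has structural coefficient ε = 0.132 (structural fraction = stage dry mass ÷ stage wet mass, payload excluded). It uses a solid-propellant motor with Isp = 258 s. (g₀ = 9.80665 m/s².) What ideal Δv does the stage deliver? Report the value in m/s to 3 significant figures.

Δv ≈ 4550 m/s

Stage wet mass = m₀ − payload = 267,600 − 10,400 = 257,200 kg.
Stage dry mass = ε × stage wet mass = 0.132 × 257,200 = 33,950.4 kg.
Burnout mass m_f = stage dry + payload = 33,950.4 + 10,400 = 44,350.4 kg.
v_e = Isp · g₀ = 258 × 9.80665 = 2530.1 m/s.
Using Δv = v_e ln(m₀/m_f): Δv = v_e · ln(267,600/44,350.4) = 2530.1 × ln(6.034) = 2530.1 × 1.7974 ≈ 4548 m/s.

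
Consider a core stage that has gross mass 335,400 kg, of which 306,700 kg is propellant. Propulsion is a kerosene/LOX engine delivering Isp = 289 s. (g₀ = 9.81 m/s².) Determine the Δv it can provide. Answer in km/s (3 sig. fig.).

Δv ≈ 6.97 km/s

v_e = Isp · g₀ = 289 × 9.81 = 2835.1 m/s.
m_f = m₀ − m_prop = 335,400 − 306,700 = 28,700 kg.
Rocket equation: Δv = v_e · ln(m₀/m_f) = 2835.1 × ln(11.69) = 2835.1 × 2.4584 ≈ 6969.9 m/s.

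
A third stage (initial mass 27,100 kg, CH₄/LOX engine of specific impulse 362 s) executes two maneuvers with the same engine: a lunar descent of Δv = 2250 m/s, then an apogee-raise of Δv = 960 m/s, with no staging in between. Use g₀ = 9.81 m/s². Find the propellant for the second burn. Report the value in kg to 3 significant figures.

propellant for the second burn ≈ 3410 kg

v_e = Isp · g₀ = 362 × 9.81 = 3551.2 m/s.
After the first burn: m = 27100 × exp(−2250/3551.2) = 27100 × 0.53069 = 14,381.7 kg.
After the second burn: m = 14,381.7 × exp(−960/3551.2) = 14,381.7 × 0.76313 = 10,975.1 kg.
Second-burn propellant = 14,381.7 − 10,975.1 = 3,406.6 kg.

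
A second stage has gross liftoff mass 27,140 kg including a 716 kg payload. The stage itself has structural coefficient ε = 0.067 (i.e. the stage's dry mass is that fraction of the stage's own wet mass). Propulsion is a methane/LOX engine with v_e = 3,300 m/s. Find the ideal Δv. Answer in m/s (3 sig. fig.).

Δv ≈ 7890 m/s

Stage wet mass = m₀ − payload = 27,140 − 716 = 26,424 kg.
Stage dry mass = ε × stage wet mass = 0.067 × 26,424 = 1,770.41 kg.
Burnout mass m_f = stage dry + payload = 1,770.41 + 716 = 2,486.41 kg.
Δv = v_e · ln(27,140/2,486.41) = 3300.0 × ln(10.92) = 3300.0 × 2.3902 ≈ 7888 m/s.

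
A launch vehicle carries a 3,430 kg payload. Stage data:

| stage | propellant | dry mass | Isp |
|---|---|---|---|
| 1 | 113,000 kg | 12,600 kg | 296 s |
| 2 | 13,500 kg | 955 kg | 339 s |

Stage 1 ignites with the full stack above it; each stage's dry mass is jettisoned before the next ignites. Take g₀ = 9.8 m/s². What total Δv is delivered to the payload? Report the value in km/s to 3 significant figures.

Δv ≈ 9.16 km/s

Ignition mass of stage 1 = 113,000+12,600 + 13,500+955 + 3,430 = 143,485 kg.
Stage 1: m₀ = 143,485 kg, m_f = 143,485 − 113,000 = 30,485 kg; Δv = 296×9.8×ln(4.707) = 2900.8×1.5490 ≈ 4493 m/s.
Stage 2: m₀ = 17,885 kg, m_f = 17,885 − 13,500 = 4,385 kg; Δv = 339×9.8×ln(4.079) = 3322.2×1.4058 ≈ 4670 m/s.
Total Δv = 4493 + 4670 = 9163 m/s.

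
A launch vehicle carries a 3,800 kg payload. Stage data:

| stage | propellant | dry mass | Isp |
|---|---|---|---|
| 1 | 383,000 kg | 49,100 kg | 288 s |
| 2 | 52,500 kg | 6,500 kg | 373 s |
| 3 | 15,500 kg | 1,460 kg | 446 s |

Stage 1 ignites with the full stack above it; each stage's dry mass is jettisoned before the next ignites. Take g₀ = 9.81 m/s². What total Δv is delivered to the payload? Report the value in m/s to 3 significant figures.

Δv ≈ 13800 m/s

Ignition mass of stage 1 = 383,000+49,100 + 52,500+6,500 + 15,500+1,460 + 3,800 = 511,860 kg.
Stage 1: m₀ = 511,860 kg, m_f = 511,860 − 383,000 = 128,860 kg; Δv = 288×9.81×ln(3.972) = 2825.3×1.3793 ≈ 3897 m/s.
Stage 2: m₀ = 79,760 kg, m_f = 79,760 − 52,500 = 27,260 kg; Δv = 373×9.81×ln(2.926) = 3659.1×1.0736 ≈ 3928 m/s.
Stage 3: m₀ = 20,760 kg, m_f = 20,760 − 15,500 = 5,260 kg; Δv = 446×9.81×ln(3.947) = 4375.3×1.3729 ≈ 6007 m/s.
Total Δv = 3897 + 3928 + 6007 = 13832 m/s.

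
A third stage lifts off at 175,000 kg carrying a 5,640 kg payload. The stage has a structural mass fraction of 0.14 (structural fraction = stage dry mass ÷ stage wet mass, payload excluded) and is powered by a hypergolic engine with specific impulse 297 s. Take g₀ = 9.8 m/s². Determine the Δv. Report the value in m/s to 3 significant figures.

Δv ≈ 5200 m/s

Stage wet mass = m₀ − payload = 175,000 − 5,640 = 169,360 kg.
Stage dry mass = ε × stage wet mass = 0.14 × 169,360 = 23,710.4 kg.
Burnout mass m_f = stage dry + payload = 23,710.4 + 5,640 = 29,350.4 kg.
v_e = Isp · g₀ = 297 × 9.8 = 2910.6 m/s.
By the Tsiolkovsky rocket equation, Δv = v_e · ln(175,000/29,350.4) = 2910.6 × ln(5.962) = 2910.6 × 1.7855 ≈ 5197 m/s.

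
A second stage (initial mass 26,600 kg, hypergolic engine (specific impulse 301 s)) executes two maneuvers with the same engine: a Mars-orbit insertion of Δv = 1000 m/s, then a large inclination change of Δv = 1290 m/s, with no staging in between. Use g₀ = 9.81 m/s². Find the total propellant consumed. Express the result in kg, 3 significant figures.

total propellant consumed ≈ 14400 kg

v_e = Isp · g₀ = 301 × 9.81 = 2952.8 m/s.
After the first burn: m = 26600 × exp(−1000/2952.8) = 26600 × 0.71272 = 18,958.4 kg.
After the second burn: m = 18,958.4 × exp(−1290/2952.8) = 18,958.4 × 0.64605 = 12,248.1 kg.
Total propellant = m₀ − m_final = 26600 − 12,248.1 = 14,351.9 kg.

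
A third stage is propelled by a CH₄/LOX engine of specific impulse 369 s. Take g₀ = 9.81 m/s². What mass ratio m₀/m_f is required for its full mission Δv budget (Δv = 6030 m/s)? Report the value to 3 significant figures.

v_e = Isp · g₀ = 369 × 9.81 = 3619.9 m/s.
By the Tsiolkovsky rocket equation, m₀/m_f = exp(Δv / v_e) = exp(6030 / 3619.9) = exp(1.6658) = 5.2899.

mass ratio ≈ 5.29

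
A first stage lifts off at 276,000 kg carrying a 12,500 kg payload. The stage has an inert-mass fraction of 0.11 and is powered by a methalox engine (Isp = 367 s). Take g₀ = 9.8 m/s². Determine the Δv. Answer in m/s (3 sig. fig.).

Δv ≈ 6820 m/s

Stage wet mass = m₀ − payload = 276,000 − 12,500 = 263,500 kg.
Stage dry mass = ε × stage wet mass = 0.11 × 263,500 = 28,985 kg.
Burnout mass m_f = stage dry + payload = 28,985 + 12,500 = 41,485 kg.
v_e = Isp · g₀ = 367 × 9.8 = 3596.6 m/s.
Δv = v_e · ln(276,000/41,485) = 3596.6 × ln(6.653) = 3596.6 × 1.8951 ≈ 6816 m/s.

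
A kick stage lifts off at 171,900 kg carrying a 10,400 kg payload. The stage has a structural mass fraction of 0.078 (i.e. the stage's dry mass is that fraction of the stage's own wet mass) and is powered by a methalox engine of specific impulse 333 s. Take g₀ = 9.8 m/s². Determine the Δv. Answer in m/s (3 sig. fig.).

Δv ≈ 6560 m/s

Stage wet mass = m₀ − payload = 171,900 − 10,400 = 161,500 kg.
Stage dry mass = ε × stage wet mass = 0.078 × 161,500 = 12,597 kg.
Burnout mass m_f = stage dry + payload = 12,597 + 10,400 = 22,997 kg.
v_e = Isp · g₀ = 333 × 9.8 = 3263.4 m/s.
Rocket equation: Δv = v_e · ln(171,900/22,997) = 3263.4 × ln(7.475) = 3263.4 × 2.0115 ≈ 6564 m/s.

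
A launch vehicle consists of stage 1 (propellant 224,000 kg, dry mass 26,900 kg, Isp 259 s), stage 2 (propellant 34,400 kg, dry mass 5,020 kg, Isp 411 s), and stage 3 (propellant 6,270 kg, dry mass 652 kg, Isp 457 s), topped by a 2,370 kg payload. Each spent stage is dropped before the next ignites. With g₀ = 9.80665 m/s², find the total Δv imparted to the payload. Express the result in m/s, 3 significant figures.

Δv ≈ 13500 m/s

Ignition mass of stage 1 = 224,000+26,900 + 34,400+5,020 + 6,270+652 + 2,370 = 299,612 kg.
Stage 1: m₀ = 299,612 kg, m_f = 299,612 − 224,000 = 75,612 kg; Δv = 259×9.80665×ln(3.962) = 2539.9×1.3769 ≈ 3497 m/s.
Stage 2: m₀ = 48,712 kg, m_f = 48,712 − 34,400 = 14,312 kg; Δv = 411×9.80665×ln(3.404) = 4030.5×1.2248 ≈ 4937 m/s.
Stage 3: m₀ = 9,292 kg, m_f = 9,292 − 6,270 = 3,022 kg; Δv = 457×9.80665×ln(3.075) = 4481.6×1.1232 ≈ 5034 m/s.
Total Δv = 3497 + 4937 + 5034 = 13468 m/s.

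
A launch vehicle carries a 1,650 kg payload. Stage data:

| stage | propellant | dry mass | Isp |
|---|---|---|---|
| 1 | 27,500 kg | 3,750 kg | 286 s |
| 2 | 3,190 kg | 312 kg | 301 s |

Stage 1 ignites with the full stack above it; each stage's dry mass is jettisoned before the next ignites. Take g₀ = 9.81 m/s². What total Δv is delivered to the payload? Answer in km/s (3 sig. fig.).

Ignition mass of stage 1 = 27,500+3,750 + 3,190+312 + 1,650 = 36,402 kg.
Stage 1: m₀ = 36,402 kg, m_f = 36,402 − 27,500 = 8,902 kg; Δv = 286×9.81×ln(4.089) = 2805.7×1.4083 ≈ 3951 m/s.
Stage 2: m₀ = 5,152 kg, m_f = 5,152 − 3,190 = 1,962 kg; Δv = 301×9.81×ln(2.626) = 2952.8×0.9654 ≈ 2851 m/s.
Total Δv = 3951 + 2851 = 6802 m/s.

Δv ≈ 6.80 km/s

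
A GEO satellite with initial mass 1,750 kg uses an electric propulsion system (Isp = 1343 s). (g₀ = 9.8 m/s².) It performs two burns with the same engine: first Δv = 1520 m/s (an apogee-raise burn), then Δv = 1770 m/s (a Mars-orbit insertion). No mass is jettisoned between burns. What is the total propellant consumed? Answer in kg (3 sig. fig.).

total propellant consumed ≈ 387 kg

v_e = Isp · g₀ = 1343 × 9.8 = 13161.4 m/s.
After the first burn: m = 1750 × exp(−1520/13161.4) = 1750 × 0.89093 = 1,559.13 kg.
After the second burn: m = 1,559.13 × exp(−1770/13161.4) = 1,559.13 × 0.87417 = 1,362.94 kg.
Total propellant = m₀ − m_final = 1750 − 1,362.94 = 387.06 kg.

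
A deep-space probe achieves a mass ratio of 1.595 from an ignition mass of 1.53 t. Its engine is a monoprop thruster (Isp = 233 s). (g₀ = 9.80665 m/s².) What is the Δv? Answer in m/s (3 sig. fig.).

v_e = Isp · g₀ = 233 × 9.80665 = 2284.9 m/s.
By the Tsiolkovsky rocket equation, Δv = v_e · ln(1.595) = 2284.9 × 0.4669 ≈ 1066.8 m/s.

Δv ≈ 1070 m/s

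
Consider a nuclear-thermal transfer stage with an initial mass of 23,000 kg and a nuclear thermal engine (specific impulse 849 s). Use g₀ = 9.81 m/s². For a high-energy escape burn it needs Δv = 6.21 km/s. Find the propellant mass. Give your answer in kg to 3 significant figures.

v_e = Isp · g₀ = 849 × 9.81 = 8328.7 m/s.
By the Tsiolkovsky rocket equation, m₀/m_f = exp(Δv / v_e) = exp(6210 / 8328.7) = exp(0.7456) = 2.1077.
m_f = 23,000 / 2.1077 = 10,912.4 kg, so propellant = m₀ − m_f = 23,000 − 10,912.4 = 12,087.6 kg.

propellant mass ≈ 12100 kg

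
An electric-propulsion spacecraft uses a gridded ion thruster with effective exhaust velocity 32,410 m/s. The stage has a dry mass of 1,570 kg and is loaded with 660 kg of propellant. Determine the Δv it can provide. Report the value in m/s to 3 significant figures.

m₀ = m_dry + m_prop = 1,570 + 660 = 2,230 kg.
Δv = v_e · ln(m₀/m_f) = 32410.0 × ln(1.42) = 32410.0 × 0.3509 ≈ 11373.5 m/s.

Δv ≈ 11400 m/s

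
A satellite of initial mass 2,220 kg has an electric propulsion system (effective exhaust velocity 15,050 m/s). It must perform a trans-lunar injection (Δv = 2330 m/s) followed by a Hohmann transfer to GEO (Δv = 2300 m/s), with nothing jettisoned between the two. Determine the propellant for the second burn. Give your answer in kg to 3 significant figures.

After the first burn: m = 2220 × exp(−2330/15050.0) = 2220 × 0.85657 = 1,901.59 kg.
After the second burn: m = 1,901.59 × exp(−2300/15050.0) = 1,901.59 × 0.85828 = 1,632.1 kg.
Second-burn propellant = 1,901.59 − 1,632.1 = 269.49 kg.

propellant for the second burn ≈ 269 kg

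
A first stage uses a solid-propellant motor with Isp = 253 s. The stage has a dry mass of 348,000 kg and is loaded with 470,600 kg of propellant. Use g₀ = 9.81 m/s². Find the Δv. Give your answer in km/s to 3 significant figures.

v_e = Isp · g₀ = 253 × 9.81 = 2481.9 m/s.
m₀ = m_dry + m_prop = 348,000 + 470,600 = 818,600 kg.
From the ideal rocket equation, Δv = v_e · ln(m₀/m_f) = 2481.9 × ln(2.352) = 2481.9 × 0.8554 ≈ 2123.0 m/s.

Δv ≈ 2.12 km/s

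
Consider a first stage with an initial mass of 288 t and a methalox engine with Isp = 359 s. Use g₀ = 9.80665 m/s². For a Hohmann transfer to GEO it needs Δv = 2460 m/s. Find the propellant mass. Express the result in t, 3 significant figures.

propellant mass ≈ 145 t

v_e = Isp · g₀ = 359 × 9.80665 = 3520.6 m/s.
By the Tsiolkovsky rocket equation, m₀/m_f = exp(Δv / v_e) = exp(2460 / 3520.6) = exp(0.6987) = 2.0112.
m_f = 288 / 2.0112 = 143.198 t, so propellant = m₀ − m_f = 288 − 143.198 = 144.802 t.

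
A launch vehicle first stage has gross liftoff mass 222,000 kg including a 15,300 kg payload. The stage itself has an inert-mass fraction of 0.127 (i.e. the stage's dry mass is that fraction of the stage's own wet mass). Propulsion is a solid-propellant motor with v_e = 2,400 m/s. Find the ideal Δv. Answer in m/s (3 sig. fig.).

Stage wet mass = m₀ − payload = 222,000 − 15,300 = 206,700 kg.
Stage dry mass = ε × stage wet mass = 0.127 × 206,700 = 26,250.9 kg.
Burnout mass m_f = stage dry + payload = 26,250.9 + 15,300 = 41,550.9 kg.
Using Δv = v_e ln(m₀/m_f): Δv = v_e · ln(222,000/41,550.9) = 2400.0 × ln(5.343) = 2400.0 × 1.6758 ≈ 4022 m/s.

Δv ≈ 4020 m/s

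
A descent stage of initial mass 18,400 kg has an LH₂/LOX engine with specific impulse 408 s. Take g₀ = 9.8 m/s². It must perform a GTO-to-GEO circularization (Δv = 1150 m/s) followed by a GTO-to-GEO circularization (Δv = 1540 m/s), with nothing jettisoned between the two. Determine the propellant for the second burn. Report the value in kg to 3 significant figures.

propellant for the second burn ≈ 4410 kg

v_e = Isp · g₀ = 408 × 9.8 = 3998.4 m/s.
After the first burn: m = 18400 × exp(−1150/3998.4) = 18400 × 0.75005 = 13,800.9 kg.
After the second burn: m = 13,800.9 × exp(−1540/3998.4) = 13,800.9 × 0.68035 = 9,389.44 kg.
Second-burn propellant = 13,800.9 − 9,389.44 = 4,411.46 kg.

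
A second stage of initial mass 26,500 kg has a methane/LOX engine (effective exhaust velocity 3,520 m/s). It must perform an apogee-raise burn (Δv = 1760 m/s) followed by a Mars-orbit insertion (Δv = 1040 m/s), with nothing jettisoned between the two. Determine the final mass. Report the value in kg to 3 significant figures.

After the first burn: m = 26500 × exp(−1760/3520.0) = 26500 × 0.60653 = 16,073 kg.
After the second burn: m = 16,073 × exp(−1040/3520.0) = 16,073 × 0.74419 = 11,961.4 kg.

final mass ≈ 12000 kg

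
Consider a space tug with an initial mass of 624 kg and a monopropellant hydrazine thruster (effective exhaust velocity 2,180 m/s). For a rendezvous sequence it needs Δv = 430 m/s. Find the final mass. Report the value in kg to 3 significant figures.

final mass ≈ 512 kg

m₀/m_f = exp(Δv / v_e) = exp(430 / 2180.0) = exp(0.1972) = 1.2180.
m_f = m₀ / 1.2180 = 624 / 1.2180 = 512.315 kg.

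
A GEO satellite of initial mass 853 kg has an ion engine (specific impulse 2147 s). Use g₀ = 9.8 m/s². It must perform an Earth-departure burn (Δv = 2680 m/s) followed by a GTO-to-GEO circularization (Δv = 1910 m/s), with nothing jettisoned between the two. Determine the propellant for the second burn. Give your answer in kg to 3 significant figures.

propellant for the second burn ≈ 65.2 kg

v_e = Isp · g₀ = 2147 × 9.8 = 21040.6 m/s.
After the first burn: m = 853 × exp(−2680/21040.6) = 853 × 0.88041 = 750.99 kg.
After the second burn: m = 750.99 × exp(−1910/21040.6) = 750.99 × 0.91322 = 685.819 kg.
Second-burn propellant = 750.99 − 685.819 = 65.171 kg.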